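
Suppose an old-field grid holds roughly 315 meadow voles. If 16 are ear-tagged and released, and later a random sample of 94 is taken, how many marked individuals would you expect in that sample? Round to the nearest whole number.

expected recaptures ≈ 5

Expected recaptures E[R] = M·C / N.
E[R] = 16 × 94 / 315 = 1504 / 315 ≈ 4.8 → 5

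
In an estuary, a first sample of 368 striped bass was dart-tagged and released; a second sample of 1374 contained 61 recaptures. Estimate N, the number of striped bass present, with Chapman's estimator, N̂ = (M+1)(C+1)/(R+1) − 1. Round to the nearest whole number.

N̂ = (368+1)(1374+1)/(61+1) − 1 = 369·1375/62 − 1
= 507375/62 − 1 ≈ 8183.47 − 1 ≈ 8182.47 → 8182

N ≈ 8182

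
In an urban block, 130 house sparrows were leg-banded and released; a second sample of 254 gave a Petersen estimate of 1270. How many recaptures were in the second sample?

From N = M·C/R: R = M·C / N = 130·254 / 1270 = 33020 / 1270 = 26.

R = 26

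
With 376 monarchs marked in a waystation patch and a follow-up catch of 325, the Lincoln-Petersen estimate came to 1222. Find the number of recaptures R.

From N = M·C/R: R = M·C / N = 376·325 / 1222 = 122200 / 1222 = 100.

R = 100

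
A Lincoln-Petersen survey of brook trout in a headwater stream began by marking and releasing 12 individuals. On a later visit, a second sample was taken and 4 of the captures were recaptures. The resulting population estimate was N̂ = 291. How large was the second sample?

From N = M·C/R: C = N·R / M = 291·4 / 12 = 1164 / 12 = 97.

C = 97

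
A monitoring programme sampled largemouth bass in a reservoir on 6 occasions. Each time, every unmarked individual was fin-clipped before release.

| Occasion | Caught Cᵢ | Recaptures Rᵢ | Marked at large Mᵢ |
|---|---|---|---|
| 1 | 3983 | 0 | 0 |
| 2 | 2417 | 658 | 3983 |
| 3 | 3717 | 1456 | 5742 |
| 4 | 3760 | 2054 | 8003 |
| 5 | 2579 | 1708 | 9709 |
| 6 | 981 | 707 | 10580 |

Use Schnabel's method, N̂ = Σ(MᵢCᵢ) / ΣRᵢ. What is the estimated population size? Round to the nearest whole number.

N ≈ 14,656

Σ MᵢCᵢ = 0·3983 + 3983·2417 + 5742·3717 + 8003·3760 + 9709·2579 + 10580·981 = 0 + 9626911 + 21343014 + 30091280 + 25039511 + 10378980 = 96479696
Σ Rᵢ = 0 + 658 + 1456 + 2054 + 1708 + 707 = 6583
N̂ = 96479696 / 6583 ≈ 14655.9 → 14656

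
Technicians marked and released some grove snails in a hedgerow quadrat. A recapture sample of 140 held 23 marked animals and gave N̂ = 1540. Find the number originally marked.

M = 253

From N = M·C/R: M = N·R / C = 1540·23 / 140 = 35420 / 140 = 253.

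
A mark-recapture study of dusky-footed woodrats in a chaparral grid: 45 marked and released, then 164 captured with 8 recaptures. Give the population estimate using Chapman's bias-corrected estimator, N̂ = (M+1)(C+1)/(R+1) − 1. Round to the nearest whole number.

N ≈ 842

N̂ = (45+1)(164+1)/(8+1) − 1 = 46·165/9 − 1
= 7590/9 − 1 ≈ 843.3 − 1 ≈ 842.3 → 842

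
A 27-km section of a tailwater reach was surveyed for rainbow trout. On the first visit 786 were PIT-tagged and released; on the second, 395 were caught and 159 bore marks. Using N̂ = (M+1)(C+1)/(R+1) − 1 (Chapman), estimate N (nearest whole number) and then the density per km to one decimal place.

density ≈ 72.1 rainbow trout per km

N̂ = 787·396/160 − 1 = 311652/160 − 1 ≈ 1946.8 → 1947
Density = N̂ / area = 1947 / 27 ≈ 72.11 → 72.1 per km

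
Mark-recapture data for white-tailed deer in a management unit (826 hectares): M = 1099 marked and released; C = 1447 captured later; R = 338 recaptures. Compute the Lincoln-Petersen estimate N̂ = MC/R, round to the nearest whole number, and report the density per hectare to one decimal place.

density ≈ 5.7 white-tailed deer per hectare

N̂ = 1099·1447/338 = 1590253/338 ≈ 4704.9 → 4705
Density = N̂ / area = 4705 / 826 ≈ 5.70 → 5.7 per hectare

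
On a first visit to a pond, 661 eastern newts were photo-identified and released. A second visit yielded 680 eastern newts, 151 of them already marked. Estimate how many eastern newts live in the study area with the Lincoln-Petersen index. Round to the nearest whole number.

N ≈ 2977

If marked individuals mix randomly, R/C ≈ M/N, giving N ≈ M·C/R.
N = (661 × 680) / 151 = 449480 / 151 ≈ 2976.7 → 2977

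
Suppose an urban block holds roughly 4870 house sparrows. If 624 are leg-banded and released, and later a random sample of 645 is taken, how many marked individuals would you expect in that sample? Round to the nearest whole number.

Expected recaptures E[R] = M·C / N.
E[R] = 624 × 645 / 4870 = 402480 / 4870 ≈ 82.6 → 83

expected recaptures ≈ 83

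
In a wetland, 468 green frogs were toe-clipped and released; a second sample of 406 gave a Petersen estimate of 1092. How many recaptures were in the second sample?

From N = M·C/R: R = M·C / N = 468·406 / 1092 = 190008 / 1092 = 174.

R = 174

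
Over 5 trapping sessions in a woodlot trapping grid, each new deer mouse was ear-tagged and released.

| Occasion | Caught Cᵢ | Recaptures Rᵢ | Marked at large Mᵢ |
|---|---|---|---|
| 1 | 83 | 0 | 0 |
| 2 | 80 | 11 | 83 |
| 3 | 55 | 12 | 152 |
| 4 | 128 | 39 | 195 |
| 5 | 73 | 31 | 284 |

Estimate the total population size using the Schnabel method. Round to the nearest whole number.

N ≈ 653

Σ MᵢCᵢ = 0·83 + 83·80 + 152·55 + 195·128 + 284·73 = 0 + 6640 + 8360 + 24960 + 20732 = 60692
Σ Rᵢ = 0 + 11 + 12 + 39 + 31 = 93
N̂ = 60692 / 93 ≈ 652.6 → 653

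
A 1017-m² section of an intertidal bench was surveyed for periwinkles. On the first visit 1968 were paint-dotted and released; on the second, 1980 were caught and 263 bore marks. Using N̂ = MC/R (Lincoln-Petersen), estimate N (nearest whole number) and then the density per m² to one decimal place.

N̂ = 1968·1980/263 = 3896640/263 ≈ 14816.1 → 14816
Density = N̂ / area = 14816 / 1017 ≈ 14.57 → 14.6 per m²

density ≈ 14.6 periwinkles per m²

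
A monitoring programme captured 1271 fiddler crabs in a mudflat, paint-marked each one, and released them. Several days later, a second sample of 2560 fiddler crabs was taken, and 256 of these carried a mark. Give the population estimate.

N = 12,710

N = (1271 × 2560) / 256 = 3253760 / 256 = 12710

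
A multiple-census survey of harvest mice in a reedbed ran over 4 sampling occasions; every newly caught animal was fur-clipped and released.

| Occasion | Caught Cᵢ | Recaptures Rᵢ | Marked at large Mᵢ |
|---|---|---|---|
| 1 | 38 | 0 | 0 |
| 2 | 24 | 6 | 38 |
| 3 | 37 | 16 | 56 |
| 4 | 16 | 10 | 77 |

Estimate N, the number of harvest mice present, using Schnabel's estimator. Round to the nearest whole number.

Σ MᵢCᵢ = 0·38 + 38·24 + 56·37 + 77·16 = 0 + 912 + 2072 + 1232 = 4216
Σ Rᵢ = 0 + 6 + 16 + 10 = 32
N̂ = 4216 / 32 ≈ 131.8 → 132

N ≈ 132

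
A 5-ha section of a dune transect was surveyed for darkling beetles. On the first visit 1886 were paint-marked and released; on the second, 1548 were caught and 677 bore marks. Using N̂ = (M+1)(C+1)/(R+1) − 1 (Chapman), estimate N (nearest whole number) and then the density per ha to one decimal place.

N̂ = 1887·1549/678 − 1 = 2922963/678 − 1 ≈ 4310.2 → 4310
Density = N̂ / area = 4310 / 5 = 862.0 per ha

density ≈ 862.0 darkling beetles per ha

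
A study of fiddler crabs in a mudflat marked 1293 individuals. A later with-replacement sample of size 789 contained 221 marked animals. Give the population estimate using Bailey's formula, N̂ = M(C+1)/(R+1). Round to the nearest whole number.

N̂ = 1293·(789+1)/(221+1) = 1293·790/222 = 1021470/222 ≈ 4601.2 → 4601

N ≈ 4601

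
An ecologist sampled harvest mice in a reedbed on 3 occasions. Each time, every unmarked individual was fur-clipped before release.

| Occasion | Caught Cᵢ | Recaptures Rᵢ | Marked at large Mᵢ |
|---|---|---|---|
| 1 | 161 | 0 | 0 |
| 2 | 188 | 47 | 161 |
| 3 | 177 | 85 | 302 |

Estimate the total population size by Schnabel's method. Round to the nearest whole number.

Σ MᵢCᵢ = 0·161 + 161·188 + 302·177 = 0 + 30268 + 53454 = 83722
Σ Rᵢ = 0 + 47 + 85 = 132
N̂ = 83722 / 132 ≈ 634.3 → 634

N ≈ 634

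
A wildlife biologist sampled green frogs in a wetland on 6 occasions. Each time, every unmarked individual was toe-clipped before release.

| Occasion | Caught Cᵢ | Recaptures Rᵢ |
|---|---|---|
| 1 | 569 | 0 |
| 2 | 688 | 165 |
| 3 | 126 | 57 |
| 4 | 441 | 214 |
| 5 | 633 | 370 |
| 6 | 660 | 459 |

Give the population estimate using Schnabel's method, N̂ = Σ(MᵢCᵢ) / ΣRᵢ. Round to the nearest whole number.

Marked at large before each occasion: Mᵢ = Σⱼ<ᵢ (Cⱼ − Rⱼ) → M1=0, M2=569, M3=1092, M4=1161, M5=1388, M6=1651
Σ MᵢCᵢ = 0·569 + 569·688 + 1092·126 + 1161·441 + 1388·633 + 1651·660 = 0 + 391472 + 137592 + 512001 + 878604 + 1089660 = 3009329
Σ Rᵢ = 0 + 165 + 57 + 214 + 370 + 459 = 1265
N̂ = 3009329 / 1265 ≈ 2378.9 → 2379

N ≈ 2379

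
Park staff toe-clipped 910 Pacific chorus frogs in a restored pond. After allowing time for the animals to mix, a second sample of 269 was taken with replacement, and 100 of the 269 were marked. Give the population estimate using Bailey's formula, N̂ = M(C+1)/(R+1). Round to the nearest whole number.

N̂ = 910·(269+1)/(100+1) = 910·270/101 = 245700/101 ≈ 2432.7 → 2433

N ≈ 2433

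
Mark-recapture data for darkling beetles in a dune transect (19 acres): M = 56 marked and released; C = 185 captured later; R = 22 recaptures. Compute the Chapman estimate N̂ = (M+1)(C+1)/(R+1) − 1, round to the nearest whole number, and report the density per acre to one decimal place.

N̂ = 57·186/23 − 1 = 10602/23 − 1 ≈ 460.0 → 460
Density = N̂ / area = 460 / 19 ≈ 24.21 → 24.2 per acre

density ≈ 24.2 darkling beetles per acre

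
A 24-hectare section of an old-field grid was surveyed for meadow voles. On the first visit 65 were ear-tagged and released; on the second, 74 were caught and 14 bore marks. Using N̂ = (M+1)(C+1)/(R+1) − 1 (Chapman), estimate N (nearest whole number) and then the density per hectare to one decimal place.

N̂ = 66·75/15 − 1 = 4950/15 − 1 = 329
Density = N̂ / area = 329 / 24 ≈ 13.71 → 13.7 per hectare

density ≈ 13.7 meadow voles per hectare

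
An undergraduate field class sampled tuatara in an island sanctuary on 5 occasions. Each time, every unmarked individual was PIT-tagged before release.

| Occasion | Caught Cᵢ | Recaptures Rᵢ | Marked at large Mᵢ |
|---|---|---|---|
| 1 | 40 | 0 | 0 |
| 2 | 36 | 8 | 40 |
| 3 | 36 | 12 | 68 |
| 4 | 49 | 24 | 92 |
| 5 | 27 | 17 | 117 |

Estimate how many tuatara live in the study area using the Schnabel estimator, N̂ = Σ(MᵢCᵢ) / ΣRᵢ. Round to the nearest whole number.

N ≈ 189

Σ MᵢCᵢ = 0·40 + 40·36 + 68·36 + 92·49 + 117·27 = 0 + 1440 + 2448 + 4508 + 3159 = 11555
Σ Rᵢ = 0 + 8 + 12 + 24 + 17 = 61
N̂ = 11555 / 61 ≈ 189.4 → 189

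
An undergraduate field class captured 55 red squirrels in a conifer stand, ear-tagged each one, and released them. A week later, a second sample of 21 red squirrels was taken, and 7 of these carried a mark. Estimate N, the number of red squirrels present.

The marked fraction in the recapture sample should equal the marked fraction in the population: 7/21 = 55/N.
N = (55 × 21) / 7 = 1155 / 7 = 165

N = 165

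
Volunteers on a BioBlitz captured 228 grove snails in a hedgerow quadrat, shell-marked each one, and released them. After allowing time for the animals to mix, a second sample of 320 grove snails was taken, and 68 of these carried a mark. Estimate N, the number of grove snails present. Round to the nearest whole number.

N ≈ 1073

Lincoln-Petersen assumes M/N = R/C, so N = M·C / R.
N = (228 × 320) / 68 = 72960 / 68 ≈ 1072.9 → 1073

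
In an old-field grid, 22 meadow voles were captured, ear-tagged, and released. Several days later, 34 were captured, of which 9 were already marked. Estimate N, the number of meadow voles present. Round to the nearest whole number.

N = (22 × 34) / 9 = 748 / 9 ≈ 83.1 → 83

N ≈ 83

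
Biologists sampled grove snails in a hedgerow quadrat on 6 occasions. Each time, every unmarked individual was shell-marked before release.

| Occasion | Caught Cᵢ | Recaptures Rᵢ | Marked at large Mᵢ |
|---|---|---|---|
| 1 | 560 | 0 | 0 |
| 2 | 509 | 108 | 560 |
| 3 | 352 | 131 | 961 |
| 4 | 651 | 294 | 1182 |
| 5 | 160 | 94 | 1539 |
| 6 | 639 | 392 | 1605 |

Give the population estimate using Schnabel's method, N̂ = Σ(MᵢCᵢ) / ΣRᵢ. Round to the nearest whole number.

Σ MᵢCᵢ = 0·560 + 560·509 + 961·352 + 1182·651 + 1539·160 + 1605·639 = 0 + 285040 + 338272 + 769482 + 246240 + 1025595 = 2664629
Σ Rᵢ = 0 + 108 + 131 + 294 + 94 + 392 = 1019
N̂ = 2664629 / 1019 ≈ 2614.9 → 2615

N ≈ 2615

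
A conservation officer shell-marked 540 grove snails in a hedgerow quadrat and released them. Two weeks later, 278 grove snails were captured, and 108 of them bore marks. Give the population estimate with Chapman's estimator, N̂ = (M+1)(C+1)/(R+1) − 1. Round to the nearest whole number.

N̂ = (540+1)(278+1)/(108+1) − 1 = 541·279/109 − 1
= 150939/109 − 1 ≈ 1384.8 − 1 ≈ 1383.8 → 1384

N ≈ 1384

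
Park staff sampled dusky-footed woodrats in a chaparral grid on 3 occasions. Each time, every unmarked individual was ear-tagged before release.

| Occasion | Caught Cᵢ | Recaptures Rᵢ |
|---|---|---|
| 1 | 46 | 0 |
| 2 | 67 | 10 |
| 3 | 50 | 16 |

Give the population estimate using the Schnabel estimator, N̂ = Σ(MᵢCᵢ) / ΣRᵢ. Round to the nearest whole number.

Marked at large before each occasion: Mᵢ = Σⱼ<ᵢ (Cⱼ − Rⱼ) → M1=0, M2=46, M3=103
Σ MᵢCᵢ = 0·46 + 46·67 + 103·50 = 0 + 3082 + 5150 = 8232
Σ Rᵢ = 0 + 10 + 16 = 26
N̂ = 8232 / 26 ≈ 316.6 → 317

N ≈ 317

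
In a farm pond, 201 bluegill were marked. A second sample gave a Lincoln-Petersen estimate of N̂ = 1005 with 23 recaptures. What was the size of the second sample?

From N = M·C/R: C = N·R / M = 1005·23 / 201 = 23115 / 201 = 115.

C = 115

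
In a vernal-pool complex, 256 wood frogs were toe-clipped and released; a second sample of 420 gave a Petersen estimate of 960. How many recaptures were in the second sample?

From N = M·C/R: R = M·C / N = 256·420 / 960 = 107520 / 960 = 112.

R = 112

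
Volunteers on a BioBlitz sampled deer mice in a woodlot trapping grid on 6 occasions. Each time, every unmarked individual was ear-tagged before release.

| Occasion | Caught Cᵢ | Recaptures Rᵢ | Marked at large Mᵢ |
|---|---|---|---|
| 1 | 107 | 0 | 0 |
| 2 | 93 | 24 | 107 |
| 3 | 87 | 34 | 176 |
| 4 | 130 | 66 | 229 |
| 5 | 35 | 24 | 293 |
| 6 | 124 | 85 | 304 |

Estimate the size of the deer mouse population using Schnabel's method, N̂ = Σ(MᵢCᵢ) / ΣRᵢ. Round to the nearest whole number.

N ≈ 442

Σ MᵢCᵢ = 0·107 + 107·93 + 176·87 + 229·130 + 293·35 + 304·124 = 0 + 9951 + 15312 + 29770 + 10255 + 37696 = 102984
Σ Rᵢ = 0 + 24 + 34 + 66 + 24 + 85 = 233
N̂ = 102984 / 233 ≈ 442.0 → 442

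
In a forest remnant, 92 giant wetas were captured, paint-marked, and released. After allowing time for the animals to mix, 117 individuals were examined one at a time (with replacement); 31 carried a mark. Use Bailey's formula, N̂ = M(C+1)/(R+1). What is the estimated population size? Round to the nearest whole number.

N̂ = 92·(117+1)/(31+1) = 92·118/32 = 10856/32 ≈ 339.2 → 339

N ≈ 339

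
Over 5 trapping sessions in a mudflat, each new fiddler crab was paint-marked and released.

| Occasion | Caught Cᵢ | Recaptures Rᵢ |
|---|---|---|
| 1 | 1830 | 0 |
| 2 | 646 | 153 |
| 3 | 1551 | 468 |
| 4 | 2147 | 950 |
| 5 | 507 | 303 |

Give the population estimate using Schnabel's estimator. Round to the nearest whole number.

N ≈ 7701

Marked at large before each occasion: Mᵢ = Σⱼ<ᵢ (Cⱼ − Rⱼ) → M1=0, M2=1830, M3=2323, M4=3406, M5=4603
Σ MᵢCᵢ = 0·1830 + 1830·646 + 2323·1551 + 3406·2147 + 4603·507 = 0 + 1182180 + 3602973 + 7312682 + 2333721 = 14431556
Σ Rᵢ = 0 + 153 + 468 + 950 + 303 = 1874
N̂ = 14431556 / 1874 ≈ 7700.9 → 7701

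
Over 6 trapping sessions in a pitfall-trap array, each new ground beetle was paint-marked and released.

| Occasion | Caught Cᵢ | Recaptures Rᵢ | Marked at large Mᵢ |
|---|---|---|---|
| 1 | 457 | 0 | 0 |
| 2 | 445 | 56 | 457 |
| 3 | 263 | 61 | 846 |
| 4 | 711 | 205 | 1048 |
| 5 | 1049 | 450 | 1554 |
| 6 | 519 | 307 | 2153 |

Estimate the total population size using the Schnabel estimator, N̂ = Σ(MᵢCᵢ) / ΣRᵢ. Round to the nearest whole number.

N ≈ 3632

Σ MᵢCᵢ = 0·457 + 457·445 + 846·263 + 1048·711 + 1554·1049 + 2153·519 = 0 + 203365 + 222498 + 745128 + 1630146 + 1117407 = 3918544
Σ Rᵢ = 0 + 56 + 61 + 205 + 450 + 307 = 1079
N̂ = 3918544 / 1079 ≈ 3631.6 → 3632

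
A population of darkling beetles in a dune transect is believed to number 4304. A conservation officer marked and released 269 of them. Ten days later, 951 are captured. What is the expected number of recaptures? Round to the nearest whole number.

expected recaptures ≈ 59

The marked fraction of the population is 269/4304, so in a sample of 951 expect C·(M/N) marked.
E[R] = 269 × 951 / 4304 = 255819 / 4304 ≈ 59.4 → 59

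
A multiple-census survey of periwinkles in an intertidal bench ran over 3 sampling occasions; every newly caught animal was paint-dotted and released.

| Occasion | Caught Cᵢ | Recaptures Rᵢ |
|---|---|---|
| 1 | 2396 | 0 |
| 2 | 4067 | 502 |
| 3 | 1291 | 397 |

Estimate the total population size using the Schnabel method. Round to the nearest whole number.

Marked at large before each occasion: Mᵢ = Σⱼ<ᵢ (Cⱼ − Rⱼ) → M1=0, M2=2396, M3=5961
Σ MᵢCᵢ = 0·2396 + 2396·4067 + 5961·1291 = 0 + 9744532 + 7695651 = 17440183
Σ Rᵢ = 0 + 502 + 397 = 899
N̂ = 17440183 / 899 ≈ 19399.5 → 19400

N ≈ 19,400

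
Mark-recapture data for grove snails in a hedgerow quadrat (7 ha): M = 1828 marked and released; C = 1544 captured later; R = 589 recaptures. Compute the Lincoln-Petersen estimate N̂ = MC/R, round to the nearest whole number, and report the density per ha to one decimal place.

density ≈ 684.6 grove snails per ha

N̂ = 1828·1544/589 = 2822432/589 ≈ 4791.9 → 4792
Density = N̂ / area = 4792 / 7 ≈ 684.57 → 684.6 per ha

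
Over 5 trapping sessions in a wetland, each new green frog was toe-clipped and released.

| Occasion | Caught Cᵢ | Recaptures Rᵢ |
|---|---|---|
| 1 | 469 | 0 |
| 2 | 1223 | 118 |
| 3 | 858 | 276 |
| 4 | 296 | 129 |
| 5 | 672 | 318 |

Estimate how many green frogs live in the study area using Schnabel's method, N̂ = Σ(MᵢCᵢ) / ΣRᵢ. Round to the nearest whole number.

N ≈ 4903

Marked at large before each occasion: Mᵢ = Σⱼ<ᵢ (Cⱼ − Rⱼ) → M1=0, M2=469, M3=1574, M4=2156, M5=2323
Σ MᵢCᵢ = 0·469 + 469·1223 + 1574·858 + 2156·296 + 2323·672 = 0 + 573587 + 1350492 + 638176 + 1561056 = 4123311
Σ Rᵢ = 0 + 118 + 276 + 129 + 318 = 841
N̂ = 4123311 / 841 ≈ 4902.9 → 4903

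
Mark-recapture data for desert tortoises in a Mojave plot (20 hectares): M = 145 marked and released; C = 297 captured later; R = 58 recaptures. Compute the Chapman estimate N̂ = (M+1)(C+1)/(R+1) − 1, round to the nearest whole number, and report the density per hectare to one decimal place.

N̂ = 146·298/59 − 1 = 43508/59 − 1 ≈ 736.4 → 736
Density = N̂ / area = 736 / 20 ≈ 36.80 → 36.8 per hectare

density ≈ 36.8 desert tortoises per hectare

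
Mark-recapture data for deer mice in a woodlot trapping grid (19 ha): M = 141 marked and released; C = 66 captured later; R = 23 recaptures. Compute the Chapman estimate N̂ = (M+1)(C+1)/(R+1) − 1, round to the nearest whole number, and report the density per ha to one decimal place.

density ≈ 20.8 deer mice per ha

N̂ = 142·67/24 − 1 = 9514/24 − 1 ≈ 395.4 → 395
Density = N̂ / area = 395 / 19 ≈ 20.79 → 20.8 per ha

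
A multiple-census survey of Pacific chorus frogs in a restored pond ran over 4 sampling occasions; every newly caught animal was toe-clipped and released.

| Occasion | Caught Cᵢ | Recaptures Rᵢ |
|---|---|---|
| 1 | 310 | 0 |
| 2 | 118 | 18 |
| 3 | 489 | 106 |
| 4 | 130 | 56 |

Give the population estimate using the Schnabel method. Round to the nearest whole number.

N ≈ 1890

Marked at large before each occasion: Mᵢ = Σⱼ<ᵢ (Cⱼ − Rⱼ) → M1=0, M2=310, M3=410, M4=793
Σ MᵢCᵢ = 0·310 + 310·118 + 410·489 + 793·130 = 0 + 36580 + 200490 + 103090 = 340160
Σ Rᵢ = 0 + 18 + 106 + 56 = 180
N̂ = 340160 / 180 ≈ 1889.8 → 1890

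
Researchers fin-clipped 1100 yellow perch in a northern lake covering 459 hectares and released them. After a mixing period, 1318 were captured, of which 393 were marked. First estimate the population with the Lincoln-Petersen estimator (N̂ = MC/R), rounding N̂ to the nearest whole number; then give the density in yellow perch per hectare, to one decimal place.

density ≈ 8.0 yellow perch per hectare

N̂ = 1100·1318/393 = 1449800/393 ≈ 3689.1 → 3689
Density = N̂ / area = 3689 / 459 ≈ 8.04 → 8.0 per hectare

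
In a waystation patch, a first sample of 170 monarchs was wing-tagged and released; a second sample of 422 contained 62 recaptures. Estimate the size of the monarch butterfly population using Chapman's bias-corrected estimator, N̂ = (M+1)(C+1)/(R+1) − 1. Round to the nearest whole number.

N ≈ 1147

N̂ = (170+1)(422+1)/(62+1) − 1 = 171·423/63 − 1
= 72333/63 − 1 ≈ 1148.1 − 1 ≈ 1147.1 → 1147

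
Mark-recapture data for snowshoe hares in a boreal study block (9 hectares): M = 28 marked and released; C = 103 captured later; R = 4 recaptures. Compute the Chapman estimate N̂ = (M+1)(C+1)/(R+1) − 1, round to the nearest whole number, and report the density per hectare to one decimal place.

density ≈ 66.9 snowshoe hares per hectare

N̂ = 29·104/5 − 1 = 3016/5 − 1 ≈ 602.2 → 602
Density = N̂ / area = 602 / 9 ≈ 66.89 → 66.9 per hectare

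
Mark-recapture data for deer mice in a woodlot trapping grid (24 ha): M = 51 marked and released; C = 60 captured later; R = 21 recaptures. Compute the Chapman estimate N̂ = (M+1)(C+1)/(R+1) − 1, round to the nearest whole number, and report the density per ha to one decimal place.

N̂ = 52·61/22 − 1 = 3172/22 − 1 ≈ 143.2 → 143
Density = N̂ / area = 143 / 24 ≈ 5.96 → 6.0 per ha

density ≈ 6.0 deer mice per ha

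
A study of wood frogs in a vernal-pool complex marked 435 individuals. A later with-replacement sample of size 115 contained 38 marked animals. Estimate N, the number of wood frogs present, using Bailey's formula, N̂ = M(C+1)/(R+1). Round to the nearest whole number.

N ≈ 1294

N̂ = 435·(115+1)/(38+1) = 435·116/39 = 50460/39 ≈ 1293.8 → 1294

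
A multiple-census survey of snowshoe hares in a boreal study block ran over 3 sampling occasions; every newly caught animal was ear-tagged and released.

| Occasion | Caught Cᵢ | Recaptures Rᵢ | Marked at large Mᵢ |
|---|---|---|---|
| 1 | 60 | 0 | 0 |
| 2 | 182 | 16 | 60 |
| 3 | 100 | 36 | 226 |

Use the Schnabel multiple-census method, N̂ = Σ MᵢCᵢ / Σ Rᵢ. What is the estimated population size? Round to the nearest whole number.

Σ MᵢCᵢ = 0·60 + 60·182 + 226·100 = 0 + 10920 + 22600 = 33520
Σ Rᵢ = 0 + 16 + 36 = 52
N̂ = 33520 / 52 ≈ 644.6 → 645

N ≈ 645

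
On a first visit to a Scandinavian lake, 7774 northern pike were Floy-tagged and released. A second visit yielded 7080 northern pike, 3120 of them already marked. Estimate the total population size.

N = (7774 × 7080) / 3120 = 55039920 / 3120 = 17641

N = 17,641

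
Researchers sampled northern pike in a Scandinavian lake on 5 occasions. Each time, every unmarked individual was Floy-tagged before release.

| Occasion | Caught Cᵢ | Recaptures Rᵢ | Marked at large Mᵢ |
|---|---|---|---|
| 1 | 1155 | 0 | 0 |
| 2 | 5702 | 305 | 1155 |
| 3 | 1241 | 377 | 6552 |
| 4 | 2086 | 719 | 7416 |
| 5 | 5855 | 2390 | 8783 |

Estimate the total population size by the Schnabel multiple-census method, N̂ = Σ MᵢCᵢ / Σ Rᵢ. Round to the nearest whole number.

Σ MᵢCᵢ = 0·1155 + 1155·5702 + 6552·1241 + 7416·2086 + 8783·5855 = 0 + 6585810 + 8131032 + 15469776 + 51424465 = 81611083
Σ Rᵢ = 0 + 305 + 377 + 719 + 2390 = 3791
N̂ = 81611083 / 3791 ≈ 21527.6 → 21528

N ≈ 21,528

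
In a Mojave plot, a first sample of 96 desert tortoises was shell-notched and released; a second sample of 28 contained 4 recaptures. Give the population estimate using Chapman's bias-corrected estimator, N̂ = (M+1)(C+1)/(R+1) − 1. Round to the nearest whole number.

N̂ = (96+1)(28+1)/(4+1) − 1 = 97·29/5 − 1
= 2813/5 − 1 ≈ 562.6 − 1 ≈ 561.6 → 562

N ≈ 562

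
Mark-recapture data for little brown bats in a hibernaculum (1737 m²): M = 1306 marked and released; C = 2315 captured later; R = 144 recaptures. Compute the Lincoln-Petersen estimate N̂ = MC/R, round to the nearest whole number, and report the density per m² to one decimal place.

N̂ = 1306·2315/144 = 3023390/144 ≈ 20995.8 → 20996
Density = N̂ / area = 20996 / 1737 ≈ 12.09 → 12.1 per m²

density ≈ 12.1 little brown bats per m²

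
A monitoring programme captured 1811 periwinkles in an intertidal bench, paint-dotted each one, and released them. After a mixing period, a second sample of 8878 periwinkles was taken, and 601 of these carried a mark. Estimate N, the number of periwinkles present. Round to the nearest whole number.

N = (1811 × 8878) / 601 = 16078058 / 601 ≈ 26752.2 → 26752

N ≈ 26,752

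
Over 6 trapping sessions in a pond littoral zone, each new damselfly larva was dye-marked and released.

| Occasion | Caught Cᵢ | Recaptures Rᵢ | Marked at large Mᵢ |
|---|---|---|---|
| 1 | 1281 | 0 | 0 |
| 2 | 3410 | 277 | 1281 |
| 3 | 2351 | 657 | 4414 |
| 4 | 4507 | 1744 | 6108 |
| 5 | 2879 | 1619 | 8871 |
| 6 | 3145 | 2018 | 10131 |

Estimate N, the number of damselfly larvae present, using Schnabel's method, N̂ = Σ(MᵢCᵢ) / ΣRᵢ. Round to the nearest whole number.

N ≈ 15,784

Σ MᵢCᵢ = 0·1281 + 1281·3410 + 4414·2351 + 6108·4507 + 8871·2879 + 10131·3145 = 0 + 4368210 + 10377314 + 27528756 + 25539609 + 31861995 = 99675884
Σ Rᵢ = 0 + 277 + 657 + 1744 + 1619 + 2018 = 6315
N̂ = 99675884 / 6315 ≈ 15784.0 → 15784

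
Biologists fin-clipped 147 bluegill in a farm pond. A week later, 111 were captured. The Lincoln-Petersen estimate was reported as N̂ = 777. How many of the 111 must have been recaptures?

R = 21

From N = M·C/R: R = M·C / N = 147·111 / 777 = 16317 / 777 = 21.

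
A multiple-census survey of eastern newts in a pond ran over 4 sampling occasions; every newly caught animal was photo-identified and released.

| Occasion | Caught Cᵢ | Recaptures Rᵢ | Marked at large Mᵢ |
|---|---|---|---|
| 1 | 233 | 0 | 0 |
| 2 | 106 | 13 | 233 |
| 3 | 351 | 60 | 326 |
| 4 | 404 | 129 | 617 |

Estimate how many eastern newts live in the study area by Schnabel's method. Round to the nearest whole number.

N ≈ 1923

Σ MᵢCᵢ = 0·233 + 233·106 + 326·351 + 617·404 = 0 + 24698 + 114426 + 249268 = 388392
Σ Rᵢ = 0 + 13 + 60 + 129 = 202
N̂ = 388392 / 202 ≈ 1922.7 → 1923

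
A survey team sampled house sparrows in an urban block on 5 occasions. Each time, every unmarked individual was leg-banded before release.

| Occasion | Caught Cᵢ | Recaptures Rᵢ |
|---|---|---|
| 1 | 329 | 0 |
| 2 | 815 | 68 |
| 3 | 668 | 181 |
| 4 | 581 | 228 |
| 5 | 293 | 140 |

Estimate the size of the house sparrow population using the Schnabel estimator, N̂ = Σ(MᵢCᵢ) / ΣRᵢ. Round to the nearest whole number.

Marked at large before each occasion: Mᵢ = Σⱼ<ᵢ (Cⱼ − Rⱼ) → M1=0, M2=329, M3=1076, M4=1563, M5=1916
Σ MᵢCᵢ = 0·329 + 329·815 + 1076·668 + 1563·581 + 1916·293 = 0 + 268135 + 718768 + 908103 + 561388 = 2456394
Σ Rᵢ = 0 + 68 + 181 + 228 + 140 = 617
N̂ = 2456394 / 617 ≈ 3981.2 → 3981

N ≈ 3981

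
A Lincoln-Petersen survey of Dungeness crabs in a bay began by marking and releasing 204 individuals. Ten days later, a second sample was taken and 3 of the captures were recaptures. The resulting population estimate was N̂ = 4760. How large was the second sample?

C = 70

From N = M·C/R: C = N·R / M = 4760·3 / 204 = 14280 / 204 = 70.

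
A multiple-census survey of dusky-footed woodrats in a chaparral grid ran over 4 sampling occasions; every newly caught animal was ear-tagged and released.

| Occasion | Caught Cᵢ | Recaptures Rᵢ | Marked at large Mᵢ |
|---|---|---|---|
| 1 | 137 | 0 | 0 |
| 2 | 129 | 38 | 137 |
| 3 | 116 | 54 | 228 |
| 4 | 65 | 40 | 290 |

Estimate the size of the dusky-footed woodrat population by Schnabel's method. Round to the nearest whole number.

N ≈ 477

Σ MᵢCᵢ = 0·137 + 137·129 + 228·116 + 290·65 = 0 + 17673 + 26448 + 18850 = 62971
Σ Rᵢ = 0 + 38 + 54 + 40 = 132
N̂ = 62971 / 132 ≈ 477.1 → 477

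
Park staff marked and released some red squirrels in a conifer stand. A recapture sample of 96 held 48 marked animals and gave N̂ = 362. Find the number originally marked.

From N = M·C/R: M = N·R / C = 362·48 / 96 = 17376 / 96 = 181.

M = 181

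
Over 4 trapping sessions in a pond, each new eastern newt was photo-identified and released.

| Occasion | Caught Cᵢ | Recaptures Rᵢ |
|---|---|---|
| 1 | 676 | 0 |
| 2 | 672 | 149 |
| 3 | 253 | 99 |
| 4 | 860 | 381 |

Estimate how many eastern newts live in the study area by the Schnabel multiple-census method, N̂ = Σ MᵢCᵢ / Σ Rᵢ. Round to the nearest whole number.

Marked at large before each occasion: Mᵢ = Σⱼ<ᵢ (Cⱼ − Rⱼ) → M1=0, M2=676, M3=1199, M4=1353
Σ MᵢCᵢ = 0·676 + 676·672 + 1199·253 + 1353·860 = 0 + 454272 + 303347 + 1163580 = 1921199
Σ Rᵢ = 0 + 149 + 99 + 381 = 629
N̂ = 1921199 / 629 ≈ 3054.4 → 3054

N ≈ 3054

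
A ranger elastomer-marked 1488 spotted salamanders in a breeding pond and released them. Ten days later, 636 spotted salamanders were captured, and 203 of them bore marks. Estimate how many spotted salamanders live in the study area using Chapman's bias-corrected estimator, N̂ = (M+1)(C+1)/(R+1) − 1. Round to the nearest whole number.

N̂ = (1488+1)(636+1)/(203+1) − 1 = 1489·637/204 − 1
= 948493/204 − 1 ≈ 4649.48 − 1 ≈ 4648.48 → 4648

N ≈ 4648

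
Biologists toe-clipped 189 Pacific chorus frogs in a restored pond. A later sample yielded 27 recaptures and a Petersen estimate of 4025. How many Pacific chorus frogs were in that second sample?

C = 575

From N = M·C/R: C = N·R / M = 4025·27 / 189 = 108675 / 189 = 575.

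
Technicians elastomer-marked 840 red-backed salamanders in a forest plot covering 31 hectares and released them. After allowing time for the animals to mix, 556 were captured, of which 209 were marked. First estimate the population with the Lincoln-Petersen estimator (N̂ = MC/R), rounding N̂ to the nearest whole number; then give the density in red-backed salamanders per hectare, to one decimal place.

density ≈ 72.1 red-backed salamanders per hectare

N̂ = 840·556/209 = 467040/209 ≈ 2234.6 → 2235
Density = N̂ / area = 2235 / 31 ≈ 72.10 → 72.1 per hectare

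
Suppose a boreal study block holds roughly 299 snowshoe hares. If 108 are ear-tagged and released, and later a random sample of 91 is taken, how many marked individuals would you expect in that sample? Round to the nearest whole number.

expected recaptures ≈ 33

Expected recaptures E[R] = M·C / N.
E[R] = 108 × 91 / 299 = 9828 / 299 ≈ 32.9 → 33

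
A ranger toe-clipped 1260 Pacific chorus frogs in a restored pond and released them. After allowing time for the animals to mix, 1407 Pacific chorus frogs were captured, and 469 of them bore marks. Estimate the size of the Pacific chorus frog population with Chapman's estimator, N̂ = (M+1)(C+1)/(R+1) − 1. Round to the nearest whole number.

N̂ = (1260+1)(1407+1)/(469+1) − 1 = 1261·1408/470 − 1
= 1775488/470 − 1 ≈ 3777.6 − 1 ≈ 3776.6 → 3777

N ≈ 3777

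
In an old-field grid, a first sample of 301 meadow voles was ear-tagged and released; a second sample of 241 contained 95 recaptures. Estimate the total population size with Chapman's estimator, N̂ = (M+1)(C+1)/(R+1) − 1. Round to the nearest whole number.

N̂ = (301+1)(241+1)/(95+1) − 1 = 302·242/96 − 1
= 73084/96 − 1 ≈ 761.3 − 1 ≈ 760.3 → 760

N ≈ 760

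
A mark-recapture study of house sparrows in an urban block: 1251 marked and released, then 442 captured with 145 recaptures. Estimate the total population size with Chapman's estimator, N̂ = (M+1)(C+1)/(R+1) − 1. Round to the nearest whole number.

N ≈ 3798

N̂ = (1251+1)(442+1)/(145+1) − 1 = 1252·443/146 − 1
= 554636/146 − 1 ≈ 3798.9 − 1 ≈ 3797.9 → 3798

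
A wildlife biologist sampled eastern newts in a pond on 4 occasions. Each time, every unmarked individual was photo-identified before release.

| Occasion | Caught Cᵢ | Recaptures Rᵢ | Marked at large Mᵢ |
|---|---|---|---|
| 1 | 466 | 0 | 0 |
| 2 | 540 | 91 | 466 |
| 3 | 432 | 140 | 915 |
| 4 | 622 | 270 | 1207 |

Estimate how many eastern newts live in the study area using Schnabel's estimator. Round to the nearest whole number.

Σ MᵢCᵢ = 0·466 + 466·540 + 915·432 + 1207·622 = 0 + 251640 + 395280 + 750754 = 1397674
Σ Rᵢ = 0 + 91 + 140 + 270 = 501
N̂ = 1397674 / 501 ≈ 2789.8 → 2790

N ≈ 2790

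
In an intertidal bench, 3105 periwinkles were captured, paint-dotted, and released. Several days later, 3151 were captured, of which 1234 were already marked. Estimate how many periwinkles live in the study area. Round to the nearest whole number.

N ≈ 7929

N = (3105 × 3151) / 1234 = 9783855 / 1234 ≈ 7928.6 → 7929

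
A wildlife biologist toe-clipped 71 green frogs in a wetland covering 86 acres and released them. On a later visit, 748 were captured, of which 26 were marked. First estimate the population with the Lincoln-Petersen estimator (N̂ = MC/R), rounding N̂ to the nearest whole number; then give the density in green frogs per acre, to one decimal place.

N̂ = 71·748/26 = 53108/26 ≈ 2042.6 → 2043
Density = N̂ / area = 2043 / 86 ≈ 23.76 → 23.8 per acre

density ≈ 23.8 green frogs per acre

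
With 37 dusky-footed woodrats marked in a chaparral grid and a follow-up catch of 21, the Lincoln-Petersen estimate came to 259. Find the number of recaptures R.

R = 3

From N = M·C/R: R = M·C / N = 37·21 / 259 = 777 / 259 = 3.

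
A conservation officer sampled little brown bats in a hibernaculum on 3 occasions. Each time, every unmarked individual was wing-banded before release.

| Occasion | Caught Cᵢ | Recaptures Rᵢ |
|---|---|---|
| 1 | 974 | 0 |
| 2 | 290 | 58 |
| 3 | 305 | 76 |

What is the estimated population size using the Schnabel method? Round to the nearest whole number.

N ≈ 4853

Marked at large before each occasion: Mᵢ = Σⱼ<ᵢ (Cⱼ − Rⱼ) → M1=0, M2=974, M3=1206
Σ MᵢCᵢ = 0·974 + 974·290 + 1206·305 = 0 + 282460 + 367830 = 650290
Σ Rᵢ = 0 + 58 + 76 = 134
N̂ = 650290 / 134 ≈ 4852.9 → 4853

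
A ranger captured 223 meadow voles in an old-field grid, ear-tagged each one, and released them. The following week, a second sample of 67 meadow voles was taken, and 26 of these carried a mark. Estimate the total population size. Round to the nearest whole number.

N = (223 × 67) / 26 = 14941 / 26 ≈ 574.7 → 575

N ≈ 575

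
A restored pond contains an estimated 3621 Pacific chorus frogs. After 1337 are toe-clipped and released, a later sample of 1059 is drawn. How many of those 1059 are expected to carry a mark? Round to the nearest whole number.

expected recaptures ≈ 391

The marked fraction of the population is 1337/3621, so in a sample of 1059 expect C·(M/N) marked.
E[R] = 1337 × 1059 / 3621 = 1415883 / 3621 ≈ 391.0 → 391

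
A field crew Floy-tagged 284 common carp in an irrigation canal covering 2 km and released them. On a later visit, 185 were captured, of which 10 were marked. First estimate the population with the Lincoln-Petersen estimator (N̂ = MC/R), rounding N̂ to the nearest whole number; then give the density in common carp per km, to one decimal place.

density ≈ 2627.0 common carp per km

N̂ = 284·185/10 = 52540/10 = 5254
Density = N̂ / area = 5254 / 2 = 2627.0 per km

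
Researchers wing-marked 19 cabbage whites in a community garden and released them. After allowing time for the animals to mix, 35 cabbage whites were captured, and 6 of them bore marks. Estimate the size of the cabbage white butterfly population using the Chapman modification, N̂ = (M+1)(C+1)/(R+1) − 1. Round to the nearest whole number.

N̂ = (19+1)(35+1)/(6+1) − 1 = 20·36/7 − 1
= 720/7 − 1 ≈ 102.9 − 1 ≈ 101.9 → 102

N ≈ 102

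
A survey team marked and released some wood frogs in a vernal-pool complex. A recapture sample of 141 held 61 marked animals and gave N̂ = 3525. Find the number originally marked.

From N = M·C/R: M = N·R / C = 3525·61 / 141 = 215025 / 141 = 1525.

M = 1525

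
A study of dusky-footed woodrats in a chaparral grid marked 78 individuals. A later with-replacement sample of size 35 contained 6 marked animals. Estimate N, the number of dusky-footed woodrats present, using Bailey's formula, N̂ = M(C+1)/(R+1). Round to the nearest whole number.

N ≈ 401

N̂ = 78·(35+1)/(6+1) = 78·36/7 = 2808/7 ≈ 401.1 → 401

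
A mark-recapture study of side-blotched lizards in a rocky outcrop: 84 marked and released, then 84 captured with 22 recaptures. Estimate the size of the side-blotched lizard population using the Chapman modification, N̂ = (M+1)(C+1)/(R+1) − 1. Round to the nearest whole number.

N̂ = (84+1)(84+1)/(22+1) − 1 = 85·85/23 − 1
= 7225/23 − 1 ≈ 314.1 − 1 ≈ 313.1 → 313

N ≈ 313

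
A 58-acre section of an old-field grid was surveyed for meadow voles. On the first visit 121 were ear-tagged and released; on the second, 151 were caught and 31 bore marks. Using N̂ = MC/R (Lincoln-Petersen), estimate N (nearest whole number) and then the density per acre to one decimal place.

N̂ = 121·151/31 = 18271/31 ≈ 589.4 → 589
Density = N̂ / area = 589 / 58 ≈ 10.16 → 10.2 per acre

density ≈ 10.2 meadow voles per acre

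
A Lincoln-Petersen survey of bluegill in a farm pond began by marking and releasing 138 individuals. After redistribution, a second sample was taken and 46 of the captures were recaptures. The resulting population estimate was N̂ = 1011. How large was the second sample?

C = 337

From N = M·C/R: C = N·R / M = 1011·46 / 138 = 46506 / 138 = 337.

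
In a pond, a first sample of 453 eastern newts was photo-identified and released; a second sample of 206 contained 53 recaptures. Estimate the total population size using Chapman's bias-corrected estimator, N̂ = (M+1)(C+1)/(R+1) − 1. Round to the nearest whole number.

N ≈ 1739

N̂ = (453+1)(206+1)/(53+1) − 1 = 454·207/54 − 1
= 93978/54 − 1 ≈ 1740.3 − 1 ≈ 1739.3 → 1739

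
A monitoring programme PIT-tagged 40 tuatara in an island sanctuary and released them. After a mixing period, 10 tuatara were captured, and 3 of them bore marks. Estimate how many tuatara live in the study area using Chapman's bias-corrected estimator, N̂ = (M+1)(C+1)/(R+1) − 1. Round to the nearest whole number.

N̂ = (40+1)(10+1)/(3+1) − 1 = 41·11/4 − 1
= 451/4 − 1 ≈ 112.8 − 1 ≈ 111.8 → 112

N ≈ 112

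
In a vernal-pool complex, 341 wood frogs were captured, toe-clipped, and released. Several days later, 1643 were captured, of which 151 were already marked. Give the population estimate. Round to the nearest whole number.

If marked individuals mix randomly, R/C ≈ M/N, giving N ≈ M·C/R.
N = (341 × 1643) / 151 = 560263 / 151 ≈ 3710.4 → 3710

N ≈ 3710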